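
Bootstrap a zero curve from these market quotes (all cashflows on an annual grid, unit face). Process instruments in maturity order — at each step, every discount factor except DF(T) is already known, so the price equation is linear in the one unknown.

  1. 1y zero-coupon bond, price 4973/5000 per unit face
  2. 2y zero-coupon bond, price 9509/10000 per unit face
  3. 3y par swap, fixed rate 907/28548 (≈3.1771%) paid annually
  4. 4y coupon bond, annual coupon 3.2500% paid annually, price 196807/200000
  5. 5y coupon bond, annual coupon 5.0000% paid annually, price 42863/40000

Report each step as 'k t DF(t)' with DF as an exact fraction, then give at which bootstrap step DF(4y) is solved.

1 1 4973/5000
2 2 9509/10000
3 3 9093/10000
4 4 1079/1250
5 5 1687/2000
DF(4y) is solved at step 4

step 1 [1y] zero: DF = P = 4973/5000 ≈ 0.994600
step 2 [2y] zero: DF = P = 9509/10000 ≈ 0.950900
step 3 [3y] swap r/1=907/28548: DF=(1 − 907/28548·(0.994600+0.950900))/(1+907/28548) = 9093/10000 ≈ 0.909300
step 4 [4y] bond c/1=13/400: DF=(196807/200000 − 13/400·(0.994600+0.950900+0.909300))/(1+13/400) = 1079/1250 ≈ 0.863200
step 5 [5y] bond c/1=1/20: DF=(42863/40000 − 1/20·(0.994600+0.950900+0.909300+0.863200))/(1+1/20) = 1687/2000 ≈ 0.843500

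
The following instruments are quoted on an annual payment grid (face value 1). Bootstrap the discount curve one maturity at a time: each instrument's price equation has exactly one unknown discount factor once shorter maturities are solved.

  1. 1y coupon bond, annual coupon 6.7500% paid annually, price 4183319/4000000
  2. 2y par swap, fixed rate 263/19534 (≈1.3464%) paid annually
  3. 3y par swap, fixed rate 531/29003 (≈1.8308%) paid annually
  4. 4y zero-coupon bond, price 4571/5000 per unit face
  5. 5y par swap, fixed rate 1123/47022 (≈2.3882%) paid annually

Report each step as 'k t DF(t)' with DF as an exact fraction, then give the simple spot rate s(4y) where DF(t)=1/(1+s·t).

1 1 9797/10000
2 2 9737/10000
3 3 9469/10000
4 4 4571/5000
5 5 8877/10000
s(4y) = (1/(4571/5000) − 1)/(4) = 429/18284 ≈ 2.3463%

step 1 [1y] bond c/1=27/400: DF=(4183319/4000000 − 27/400·(0))/(1+27/400) = 9797/10000 ≈ 0.979700
step 2 [2y] swap r/1=263/19534: DF=(1 − 263/19534·(0.979700))/(1+263/19534) = 9737/10000 ≈ 0.973700
step 3 [3y] swap r/1=531/29003: DF=(1 − 531/29003·(0.979700+0.973700))/(1+531/29003) = 9469/10000 ≈ 0.946900
step 4 [4y] zero: DF = P = 4571/5000 ≈ 0.914200
step 5 [5y] swap r/1=1123/47022: DF=(1 − 1123/47022·(0.979700+0.973700+0.946900+0.914200))/(1+1123/47022) = 8877/10000 ≈ 0.887700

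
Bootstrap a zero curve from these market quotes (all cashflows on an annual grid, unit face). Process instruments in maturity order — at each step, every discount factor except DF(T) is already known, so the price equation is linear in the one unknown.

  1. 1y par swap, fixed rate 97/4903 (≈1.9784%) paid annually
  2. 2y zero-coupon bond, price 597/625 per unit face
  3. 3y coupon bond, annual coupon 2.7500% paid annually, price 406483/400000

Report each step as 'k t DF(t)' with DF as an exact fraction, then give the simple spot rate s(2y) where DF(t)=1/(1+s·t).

step 1 [1y] swap r/1=97/4903: DF=(1 − 97/4903·(0))/(1+97/4903) = 4903/5000 ≈ 0.980600
step 2 [2y] zero: DF = P = 597/625 ≈ 0.955200
step 3 [3y] bond c/1=11/400: DF=(406483/400000 − 11/400·(0.980600+0.955200))/(1+11/400) = 2343/2500 ≈ 0.937200

1 1 4903/5000
2 2 597/625
3 3 2343/2500
s(2y) = (1/(597/625) − 1)/(2) = 14/597 ≈ 2.3451%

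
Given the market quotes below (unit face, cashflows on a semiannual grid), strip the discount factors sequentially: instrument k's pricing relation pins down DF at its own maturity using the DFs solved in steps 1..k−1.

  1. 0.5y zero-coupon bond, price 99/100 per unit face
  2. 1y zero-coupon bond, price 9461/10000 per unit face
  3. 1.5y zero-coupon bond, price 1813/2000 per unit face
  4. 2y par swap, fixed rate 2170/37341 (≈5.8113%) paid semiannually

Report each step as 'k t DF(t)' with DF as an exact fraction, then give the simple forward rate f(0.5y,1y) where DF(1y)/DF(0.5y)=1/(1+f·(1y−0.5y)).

step 1 [0.5y] zero: DF = P = 99/100 ≈ 0.990000
step 2 [1y] zero: DF = P = 9461/10000 ≈ 0.946100
step 3 [1.5y] zero: DF = P = 1813/2000 ≈ 0.906500
step 4 [2y] swap r/2=1085/37341: DF=(1 − 1085/37341·(0.990000+0.946100+0.906500))/(1+1085/37341) = 1783/2000 ≈ 0.891500

1 1/2 99/100
2 1 9461/10000
3 3/2 1813/2000
4 2 1783/2000
f(0.5y,1y) = ((99/100)/(9461/10000) − 1)/(1/2) = 878/9461 ≈ 9.2802%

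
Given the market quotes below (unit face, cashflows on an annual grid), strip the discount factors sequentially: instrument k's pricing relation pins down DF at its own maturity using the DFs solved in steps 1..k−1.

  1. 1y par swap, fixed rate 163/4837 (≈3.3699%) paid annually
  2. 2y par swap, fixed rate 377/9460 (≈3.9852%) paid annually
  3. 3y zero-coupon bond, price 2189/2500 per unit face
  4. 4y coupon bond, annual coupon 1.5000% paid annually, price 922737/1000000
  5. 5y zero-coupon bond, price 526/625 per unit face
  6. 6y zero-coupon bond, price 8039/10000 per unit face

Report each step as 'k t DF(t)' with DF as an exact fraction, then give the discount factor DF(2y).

1 1 4837/5000
2 2 4623/5000
3 3 2189/2500
4 4 4341/5000
5 5 526/625
6 6 8039/10000
DF(2y) = 4623/5000 ≈ 0.924600

step 1 [1y] swap r/1=163/4837: DF=(1 − 163/4837·(0))/(1+163/4837) = 4837/5000 ≈ 0.967400
step 2 [2y] swap r/1=377/9460: DF=(1 − 377/9460·(0.967400))/(1+377/9460) = 4623/5000 ≈ 0.924600
step 3 [3y] zero: DF = P = 2189/2500 ≈ 0.875600
step 4 [4y] bond c/1=3/200: DF=(922737/1000000 − 3/200·(0.967400+0.924600+0.875600))/(1+3/200) = 4341/5000 ≈ 0.868200
step 5 [5y] zero: DF = P = 526/625 ≈ 0.841600
step 6 [6y] zero: DF = P = 8039/10000 ≈ 0.803900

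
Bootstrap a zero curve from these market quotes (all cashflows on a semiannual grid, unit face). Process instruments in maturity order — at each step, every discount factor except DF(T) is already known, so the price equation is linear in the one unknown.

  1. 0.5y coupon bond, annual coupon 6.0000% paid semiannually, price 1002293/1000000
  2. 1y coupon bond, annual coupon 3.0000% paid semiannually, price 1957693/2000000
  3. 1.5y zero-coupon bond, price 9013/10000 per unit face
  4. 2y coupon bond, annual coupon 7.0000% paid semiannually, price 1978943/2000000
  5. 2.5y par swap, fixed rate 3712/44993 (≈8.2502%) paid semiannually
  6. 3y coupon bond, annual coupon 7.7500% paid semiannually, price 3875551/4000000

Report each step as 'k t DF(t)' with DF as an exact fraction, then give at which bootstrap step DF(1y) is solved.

step 1 [0.5y] bond c/2=3/100: DF=(1002293/1000000 − 3/100·(0))/(1+3/100) = 9731/10000 ≈ 0.973100
step 2 [1y] bond c/2=3/200: DF=(1957693/2000000 − 3/200·(0.973100))/(1+3/200) = 19/20 ≈ 0.950000
step 3 [1.5y] zero: DF = P = 9013/10000 ≈ 0.901300
step 4 [2y] bond c/2=7/200: DF=(1978943/2000000 − 7/200·(0.973100+0.950000+0.901300))/(1+7/200) = 1721/2000 ≈ 0.860500
step 5 [2.5y] swap r/2=1856/44993: DF=(1 − 1856/44993·(0.973100+0.950000+0.901300+0.860500))/(1+1856/44993) = 509/625 ≈ 0.814400
step 6 [3y] bond c/2=31/800: DF=(3875551/4000000 − 31/800·(0.973100+0.950000+0.901300+0.860500+0.814400))/(1+31/800) = 7649/10000 ≈ 0.764900

1 1/2 9731/10000
2 1 19/20
3 3/2 9013/10000
4 2 1721/2000
5 5/2 509/625
6 3 7649/10000
DF(1y) is solved at step 2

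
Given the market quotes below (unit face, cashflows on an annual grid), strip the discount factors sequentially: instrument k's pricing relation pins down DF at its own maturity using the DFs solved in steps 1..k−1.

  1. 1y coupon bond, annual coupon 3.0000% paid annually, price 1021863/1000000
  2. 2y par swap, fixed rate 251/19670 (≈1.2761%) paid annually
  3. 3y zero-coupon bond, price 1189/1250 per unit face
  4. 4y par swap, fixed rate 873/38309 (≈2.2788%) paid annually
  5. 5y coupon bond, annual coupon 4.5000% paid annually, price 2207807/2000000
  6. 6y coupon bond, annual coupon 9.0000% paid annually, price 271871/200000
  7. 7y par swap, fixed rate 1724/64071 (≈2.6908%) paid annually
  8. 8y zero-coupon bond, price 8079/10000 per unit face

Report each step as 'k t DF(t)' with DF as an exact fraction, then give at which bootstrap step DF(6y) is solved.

1 1 9921/10000
2 2 9749/10000
3 3 1189/1250
4 4 9127/10000
5 5 4457/5000
6 6 2143/2500
7 7 2069/2500
8 8 8079/10000
DF(6y) is solved at step 6

step 1 [1y] bond c/1=3/100: DF=(1021863/1000000 − 3/100·(0))/(1+3/100) = 9921/10000 ≈ 0.992100
step 2 [2y] swap r/1=251/19670: DF=(1 − 251/19670·(0.992100))/(1+251/19670) = 9749/10000 ≈ 0.974900
step 3 [3y] zero: DF = P = 1189/1250 ≈ 0.951200
step 4 [4y] swap r/1=873/38309: DF=(1 − 873/38309·(0.992100+0.974900+0.951200))/(1+873/38309) = 9127/10000 ≈ 0.912700
step 5 [5y] bond c/1=9/200: DF=(2207807/2000000 − 9/200·(0.992100+0.974900+0.951200+0.912700))/(1+9/200) = 4457/5000 ≈ 0.891400
step 6 [6y] bond c/1=9/100: DF=(271871/200000 − 9/100·(0.992100+0.974900+0.951200+0.912700+0.891400))/(1+9/100) = 2143/2500 ≈ 0.857200
step 7 [7y] swap r/1=1724/64071: DF=(1 − 1724/64071·(0.992100+0.974900+0.951200+0.912700+0.891400+0.857200))/(1+1724/64071) = 2069/2500 ≈ 0.827600
step 8 [8y] zero: DF = P = 8079/10000 ≈ 0.807900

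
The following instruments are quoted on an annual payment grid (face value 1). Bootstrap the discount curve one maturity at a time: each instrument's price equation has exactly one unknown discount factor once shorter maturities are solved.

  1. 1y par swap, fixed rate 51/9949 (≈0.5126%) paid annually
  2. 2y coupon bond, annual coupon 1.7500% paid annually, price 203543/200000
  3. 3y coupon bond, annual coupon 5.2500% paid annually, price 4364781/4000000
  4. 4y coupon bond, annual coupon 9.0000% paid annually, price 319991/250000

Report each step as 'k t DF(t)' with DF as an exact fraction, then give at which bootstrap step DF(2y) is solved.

1 1 9949/10000
2 2 9831/10000
3 3 9381/10000
4 4 1867/2000
DF(2y) is solved at step 2

step 1 [1y] swap r/1=51/9949: DF=(1 − 51/9949·(0))/(1+51/9949) = 9949/10000 ≈ 0.994900
step 2 [2y] bond c/1=7/400: DF=(203543/200000 − 7/400·(0.994900))/(1+7/400) = 9831/10000 ≈ 0.983100
step 3 [3y] bond c/1=21/400: DF=(4364781/4000000 − 21/400·(0.994900+0.983100))/(1+21/400) = 9381/10000 ≈ 0.938100
step 4 [4y] bond c/1=9/100: DF=(319991/250000 − 9/100·(0.994900+0.983100+0.938100))/(1+9/100) = 1867/2000 ≈ 0.933500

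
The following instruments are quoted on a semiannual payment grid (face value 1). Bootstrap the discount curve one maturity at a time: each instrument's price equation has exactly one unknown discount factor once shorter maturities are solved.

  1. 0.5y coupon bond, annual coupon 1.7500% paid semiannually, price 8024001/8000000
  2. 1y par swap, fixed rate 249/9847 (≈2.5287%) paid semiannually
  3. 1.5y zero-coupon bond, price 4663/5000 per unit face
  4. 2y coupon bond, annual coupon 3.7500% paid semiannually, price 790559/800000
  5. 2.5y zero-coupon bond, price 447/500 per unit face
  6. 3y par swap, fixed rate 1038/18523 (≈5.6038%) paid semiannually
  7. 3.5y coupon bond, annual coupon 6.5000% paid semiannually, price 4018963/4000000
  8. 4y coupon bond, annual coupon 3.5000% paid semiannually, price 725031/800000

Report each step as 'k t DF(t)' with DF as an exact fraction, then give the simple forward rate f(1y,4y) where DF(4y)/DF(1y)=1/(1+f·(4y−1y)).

step 1 [0.5y] bond c/2=7/800: DF=(8024001/8000000 − 7/800·(0))/(1+7/800) = 9943/10000 ≈ 0.994300
step 2 [1y] swap r/2=249/19694: DF=(1 − 249/19694·(0.994300))/(1+249/19694) = 9751/10000 ≈ 0.975100
step 3 [1.5y] zero: DF = P = 4663/5000 ≈ 0.932600
step 4 [2y] bond c/2=3/160: DF=(790559/800000 − 3/160·(0.994300+0.975100+0.932600))/(1+3/160) = 4583/5000 ≈ 0.916600
step 5 [2.5y] zero: DF = P = 447/500 ≈ 0.894000
step 6 [3y] swap r/2=519/18523: DF=(1 − 519/18523·(0.994300+0.975100+0.932600+0.916600+0.894000))/(1+519/18523) = 8443/10000 ≈ 0.844300
step 7 [3.5y] bond c/2=13/400: DF=(4018963/4000000 − 13/400·(0.994300+0.975100+0.932600+0.916600+0.894000+0.844300))/(1+13/400) = 3991/5000 ≈ 0.798200
step 8 [4y] bond c/2=7/400: DF=(725031/800000 − 7/400·(0.994300+0.975100+0.932600+0.916600+0.894000+0.844300+0.798200))/(1+7/400) = 3907/5000 ≈ 0.781400

1 1/2 9943/10000
2 1 9751/10000
3 3/2 4663/5000
4 2 4583/5000
5 5/2 447/500
6 3 8443/10000
7 7/2 3991/5000
8 4 3907/5000
f(1y,4y) = ((9751/10000)/(3907/5000) − 1)/(3) = 1937/23442 ≈ 8.2629%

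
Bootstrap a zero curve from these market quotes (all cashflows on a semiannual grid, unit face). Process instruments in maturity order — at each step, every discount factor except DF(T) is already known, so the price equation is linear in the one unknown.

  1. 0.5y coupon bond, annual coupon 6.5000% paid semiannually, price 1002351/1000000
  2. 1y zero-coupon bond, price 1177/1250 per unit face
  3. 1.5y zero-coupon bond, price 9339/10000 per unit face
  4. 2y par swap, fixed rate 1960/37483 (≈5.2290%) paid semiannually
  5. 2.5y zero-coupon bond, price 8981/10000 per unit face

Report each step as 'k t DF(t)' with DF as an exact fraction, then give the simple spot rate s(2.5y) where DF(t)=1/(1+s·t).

1 1/2 2427/2500
2 1 1177/1250
3 3/2 9339/10000
4 2 451/500
5 5/2 8981/10000
s(2.5y) = (1/(8981/10000) − 1)/(5/2) = 2038/44905 ≈ 4.5385%

step 1 [0.5y] bond c/2=13/400: DF=(1002351/1000000 − 13/400·(0))/(1+13/400) = 2427/2500 ≈ 0.970800
step 2 [1y] zero: DF = P = 1177/1250 ≈ 0.941600
step 3 [1.5y] zero: DF = P = 9339/10000 ≈ 0.933900
step 4 [2y] swap r/2=980/37483: DF=(1 − 980/37483·(0.970800+0.941600+0.933900))/(1+980/37483) = 451/500 ≈ 0.902000
step 5 [2.5y] zero: DF = P = 8981/10000 ≈ 0.898100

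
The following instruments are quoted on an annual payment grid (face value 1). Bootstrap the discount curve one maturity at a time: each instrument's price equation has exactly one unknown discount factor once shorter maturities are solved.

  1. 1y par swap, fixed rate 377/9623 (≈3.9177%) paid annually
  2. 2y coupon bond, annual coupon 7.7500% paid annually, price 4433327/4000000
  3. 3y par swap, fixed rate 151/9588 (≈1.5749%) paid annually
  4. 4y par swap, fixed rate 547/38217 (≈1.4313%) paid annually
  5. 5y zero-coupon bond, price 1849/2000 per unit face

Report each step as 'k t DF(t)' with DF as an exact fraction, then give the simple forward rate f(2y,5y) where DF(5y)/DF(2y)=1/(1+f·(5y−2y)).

1 1 9623/10000
2 2 4797/5000
3 3 9547/10000
4 4 9453/10000
5 5 1849/2000
f(2y,5y) = ((4797/5000)/(1849/2000) − 1)/(3) = 349/27735 ≈ 1.2583%

step 1 [1y] swap r/1=377/9623: DF=(1 − 377/9623·(0))/(1+377/9623) = 9623/10000 ≈ 0.962300
step 2 [2y] bond c/1=31/400: DF=(4433327/4000000 − 31/400·(0.962300))/(1+31/400) = 4797/5000 ≈ 0.959400
step 3 [3y] swap r/1=151/9588: DF=(1 − 151/9588·(0.962300+0.959400))/(1+151/9588) = 9547/10000 ≈ 0.954700
step 4 [4y] swap r/1=547/38217: DF=(1 − 547/38217·(0.962300+0.959400+0.954700))/(1+547/38217) = 9453/10000 ≈ 0.945300
step 5 [5y] zero: DF = P = 1849/2000 ≈ 0.924500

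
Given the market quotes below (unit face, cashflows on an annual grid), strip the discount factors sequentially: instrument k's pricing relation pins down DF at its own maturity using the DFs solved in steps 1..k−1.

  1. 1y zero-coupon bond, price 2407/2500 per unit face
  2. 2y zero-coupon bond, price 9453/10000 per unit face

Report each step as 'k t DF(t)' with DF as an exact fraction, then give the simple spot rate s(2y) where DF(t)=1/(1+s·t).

step 1 [1y] zero: DF = P = 2407/2500 ≈ 0.962800
step 2 [2y] zero: DF = P = 9453/10000 ≈ 0.945300

1 1 2407/2500
2 2 9453/10000
s(2y) = (1/(9453/10000) − 1)/(2) = 547/18906 ≈ 2.8933%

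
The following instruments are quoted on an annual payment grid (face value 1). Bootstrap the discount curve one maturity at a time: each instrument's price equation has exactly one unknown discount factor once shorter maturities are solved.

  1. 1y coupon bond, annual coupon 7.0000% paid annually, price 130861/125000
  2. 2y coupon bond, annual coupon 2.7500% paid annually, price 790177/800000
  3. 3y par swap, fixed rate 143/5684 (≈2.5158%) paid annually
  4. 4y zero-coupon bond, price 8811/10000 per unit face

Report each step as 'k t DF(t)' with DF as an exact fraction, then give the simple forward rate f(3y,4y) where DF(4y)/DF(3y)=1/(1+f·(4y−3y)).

step 1 [1y] bond c/1=7/100: DF=(130861/125000 − 7/100·(0))/(1+7/100) = 1223/1250 ≈ 0.978400
step 2 [2y] bond c/1=11/400: DF=(790177/800000 − 11/400·(0.978400))/(1+11/400) = 9351/10000 ≈ 0.935100
step 3 [3y] swap r/1=143/5684: DF=(1 − 143/5684·(0.978400+0.935100))/(1+143/5684) = 1857/2000 ≈ 0.928500
step 4 [4y] zero: DF = P = 8811/10000 ≈ 0.881100

1 1 1223/1250
2 2 9351/10000
3 3 1857/2000
4 4 8811/10000
f(3y,4y) = ((1857/2000)/(8811/10000) − 1)/(1) = 158/2937 ≈ 5.3796%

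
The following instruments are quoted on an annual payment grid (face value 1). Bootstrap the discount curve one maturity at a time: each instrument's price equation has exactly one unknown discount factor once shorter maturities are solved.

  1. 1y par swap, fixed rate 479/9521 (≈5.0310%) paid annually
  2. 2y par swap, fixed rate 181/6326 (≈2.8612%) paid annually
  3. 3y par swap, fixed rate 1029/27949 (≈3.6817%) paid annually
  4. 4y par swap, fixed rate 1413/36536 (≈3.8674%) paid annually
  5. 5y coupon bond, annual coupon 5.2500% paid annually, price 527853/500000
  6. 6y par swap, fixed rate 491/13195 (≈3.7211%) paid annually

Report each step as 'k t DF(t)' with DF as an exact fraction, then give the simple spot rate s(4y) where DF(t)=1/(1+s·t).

1 1 9521/10000
2 2 9457/10000
3 3 8971/10000
4 4 8587/10000
5 5 513/625
6 6 2009/2500
s(4y) = (1/(8587/10000) − 1)/(4) = 1413/34348 ≈ 4.1138%

step 1 [1y] swap r/1=479/9521: DF=(1 − 479/9521·(0))/(1+479/9521) = 9521/10000 ≈ 0.952100
step 2 [2y] swap r/1=181/6326: DF=(1 − 181/6326·(0.952100))/(1+181/6326) = 9457/10000 ≈ 0.945700
step 3 [3y] swap r/1=1029/27949: DF=(1 − 1029/27949·(0.952100+0.945700))/(1+1029/27949) = 8971/10000 ≈ 0.897100
step 4 [4y] swap r/1=1413/36536: DF=(1 − 1413/36536·(0.952100+0.945700+0.897100))/(1+1413/36536) = 8587/10000 ≈ 0.858700
step 5 [5y] bond c/1=21/400: DF=(527853/500000 − 21/400·(0.952100+0.945700+0.897100+0.858700))/(1+21/400) = 513/625 ≈ 0.820800
step 6 [6y] swap r/1=491/13195: DF=(1 − 491/13195·(0.952100+0.945700+0.897100+0.858700+0.820800))/(1+491/13195) = 2009/2500 ≈ 0.803600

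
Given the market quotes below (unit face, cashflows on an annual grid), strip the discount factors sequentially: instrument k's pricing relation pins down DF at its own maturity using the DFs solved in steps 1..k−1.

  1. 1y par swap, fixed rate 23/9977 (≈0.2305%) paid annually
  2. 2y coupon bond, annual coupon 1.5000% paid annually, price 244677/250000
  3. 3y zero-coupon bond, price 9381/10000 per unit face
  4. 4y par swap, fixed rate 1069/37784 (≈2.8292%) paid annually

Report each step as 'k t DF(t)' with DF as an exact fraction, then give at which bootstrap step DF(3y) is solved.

1 1 9977/10000
2 2 1899/2000
3 3 9381/10000
4 4 8931/10000
DF(3y) is solved at step 3

step 1 [1y] swap r/1=23/9977: DF=(1 − 23/9977·(0))/(1+23/9977) = 9977/10000 ≈ 0.997700
step 2 [2y] bond c/1=3/200: DF=(244677/250000 − 3/200·(0.997700))/(1+3/200) = 1899/2000 ≈ 0.949500
step 3 [3y] zero: DF = P = 9381/10000 ≈ 0.938100
step 4 [4y] swap r/1=1069/37784: DF=(1 − 1069/37784·(0.997700+0.949500+0.938100))/(1+1069/37784) = 8931/10000 ≈ 0.893100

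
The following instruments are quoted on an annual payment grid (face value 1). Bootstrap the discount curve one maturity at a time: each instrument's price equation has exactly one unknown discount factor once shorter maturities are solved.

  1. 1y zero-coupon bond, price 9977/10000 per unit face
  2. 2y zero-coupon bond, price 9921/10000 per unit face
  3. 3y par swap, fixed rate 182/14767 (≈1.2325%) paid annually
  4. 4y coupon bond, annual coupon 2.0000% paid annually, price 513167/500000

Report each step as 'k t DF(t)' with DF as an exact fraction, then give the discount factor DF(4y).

step 1 [1y] zero: DF = P = 9977/10000 ≈ 0.997700
step 2 [2y] zero: DF = P = 9921/10000 ≈ 0.992100
step 3 [3y] swap r/1=182/14767: DF=(1 − 182/14767·(0.997700+0.992100))/(1+182/14767) = 2409/2500 ≈ 0.963600
step 4 [4y] bond c/1=1/50: DF=(513167/500000 − 1/50·(0.997700+0.992100+0.963600))/(1+1/50) = 9483/10000 ≈ 0.948300

1 1 9977/10000
2 2 9921/10000
3 3 2409/2500
4 4 9483/10000
DF(4y) = 9483/10000 ≈ 0.948300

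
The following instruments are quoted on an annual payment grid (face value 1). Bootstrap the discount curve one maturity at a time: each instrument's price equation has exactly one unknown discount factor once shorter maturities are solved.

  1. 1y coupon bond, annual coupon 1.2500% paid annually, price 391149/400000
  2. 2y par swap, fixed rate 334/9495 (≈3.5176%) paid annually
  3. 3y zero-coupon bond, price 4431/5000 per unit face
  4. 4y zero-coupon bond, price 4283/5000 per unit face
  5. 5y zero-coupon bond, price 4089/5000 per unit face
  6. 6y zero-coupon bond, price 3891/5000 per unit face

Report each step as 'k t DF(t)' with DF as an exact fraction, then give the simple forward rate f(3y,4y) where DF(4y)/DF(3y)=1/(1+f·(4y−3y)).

1 1 4829/5000
2 2 2333/2500
3 3 4431/5000
4 4 4283/5000
5 5 4089/5000
6 6 3891/5000
f(3y,4y) = ((4431/5000)/(4283/5000) − 1)/(1) = 148/4283 ≈ 3.4555%

step 1 [1y] bond c/1=1/80: DF=(391149/400000 − 1/80·(0))/(1+1/80) = 4829/5000 ≈ 0.965800
step 2 [2y] swap r/1=334/9495: DF=(1 − 334/9495·(0.965800))/(1+334/9495) = 2333/2500 ≈ 0.933200
step 3 [3y] zero: DF = P = 4431/5000 ≈ 0.886200
step 4 [4y] zero: DF = P = 4283/5000 ≈ 0.856600
step 5 [5y] zero: DF = P = 4089/5000 ≈ 0.817800
step 6 [6y] zero: DF = P = 3891/5000 ≈ 0.778200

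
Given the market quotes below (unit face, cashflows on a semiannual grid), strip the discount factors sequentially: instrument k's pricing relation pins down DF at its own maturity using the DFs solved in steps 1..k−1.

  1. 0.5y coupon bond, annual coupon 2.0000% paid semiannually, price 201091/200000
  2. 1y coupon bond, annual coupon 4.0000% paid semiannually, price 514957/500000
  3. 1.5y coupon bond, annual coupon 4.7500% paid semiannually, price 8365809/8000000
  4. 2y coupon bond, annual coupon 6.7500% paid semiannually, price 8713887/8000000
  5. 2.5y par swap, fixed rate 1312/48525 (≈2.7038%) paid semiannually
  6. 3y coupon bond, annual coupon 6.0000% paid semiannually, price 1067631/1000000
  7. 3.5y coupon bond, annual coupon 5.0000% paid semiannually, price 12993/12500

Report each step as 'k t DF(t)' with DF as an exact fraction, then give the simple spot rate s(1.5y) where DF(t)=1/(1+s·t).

1 1/2 1991/2000
2 1 4951/5000
3 3/2 4877/5000
4 2 957/1000
5 5/2 584/625
6 3 1119/1250
7 7/2 8739/10000
s(1.5y) = (1/(4877/5000) − 1)/(3/2) = 82/4877 ≈ 1.6814%

step 1 [0.5y] bond c/2=1/100: DF=(201091/200000 − 1/100·(0))/(1+1/100) = 1991/2000 ≈ 0.995500
step 2 [1y] bond c/2=1/50: DF=(514957/500000 − 1/50·(0.995500))/(1+1/50) = 4951/5000 ≈ 0.990200
step 3 [1.5y] bond c/2=19/800: DF=(8365809/8000000 − 19/800·(0.995500+0.990200))/(1+19/800) = 4877/5000 ≈ 0.975400
step 4 [2y] bond c/2=27/800: DF=(8713887/8000000 − 27/800·(0.995500+0.990200+0.975400))/(1+27/800) = 957/1000 ≈ 0.957000
step 5 [2.5y] swap r/2=656/48525: DF=(1 − 656/48525·(0.995500+0.990200+0.975400+0.957000))/(1+656/48525) = 584/625 ≈ 0.934400
step 6 [3y] bond c/2=3/100: DF=(1067631/1000000 − 3/100·(0.995500+0.990200+0.975400+0.957000+0.934400))/(1+3/100) = 1119/1250 ≈ 0.895200
step 7 [3.5y] bond c/2=1/40: DF=(12993/12500 − 1/40·(0.995500+0.990200+0.975400+0.957000+0.934400+0.895200))/(1+1/40) = 8739/10000 ≈ 0.873900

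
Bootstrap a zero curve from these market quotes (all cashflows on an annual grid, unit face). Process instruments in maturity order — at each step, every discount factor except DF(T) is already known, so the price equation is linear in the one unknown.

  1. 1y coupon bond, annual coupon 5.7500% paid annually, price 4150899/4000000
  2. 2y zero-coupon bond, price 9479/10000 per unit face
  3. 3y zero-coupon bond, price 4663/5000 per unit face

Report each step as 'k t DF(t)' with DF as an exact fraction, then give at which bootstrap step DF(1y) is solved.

step 1 [1y] bond c/1=23/400: DF=(4150899/4000000 − 23/400·(0))/(1+23/400) = 9813/10000 ≈ 0.981300
step 2 [2y] zero: DF = P = 9479/10000 ≈ 0.947900
step 3 [3y] zero: DF = P = 4663/5000 ≈ 0.932600

1 1 9813/10000
2 2 9479/10000
3 3 4663/5000
DF(1y) is solved at step 1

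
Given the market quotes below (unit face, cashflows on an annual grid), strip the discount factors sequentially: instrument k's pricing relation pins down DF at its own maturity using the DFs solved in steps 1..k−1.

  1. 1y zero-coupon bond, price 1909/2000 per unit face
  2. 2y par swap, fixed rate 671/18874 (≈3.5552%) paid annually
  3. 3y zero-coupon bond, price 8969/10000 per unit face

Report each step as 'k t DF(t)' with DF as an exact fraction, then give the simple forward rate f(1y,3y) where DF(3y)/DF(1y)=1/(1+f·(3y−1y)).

step 1 [1y] zero: DF = P = 1909/2000 ≈ 0.954500
step 2 [2y] swap r/1=671/18874: DF=(1 − 671/18874·(0.954500))/(1+671/18874) = 9329/10000 ≈ 0.932900
step 3 [3y] zero: DF = P = 8969/10000 ≈ 0.896900

1 1 1909/2000
2 2 9329/10000
3 3 8969/10000
f(1y,3y) = ((1909/2000)/(8969/10000) − 1)/(2) = 288/8969 ≈ 3.2111%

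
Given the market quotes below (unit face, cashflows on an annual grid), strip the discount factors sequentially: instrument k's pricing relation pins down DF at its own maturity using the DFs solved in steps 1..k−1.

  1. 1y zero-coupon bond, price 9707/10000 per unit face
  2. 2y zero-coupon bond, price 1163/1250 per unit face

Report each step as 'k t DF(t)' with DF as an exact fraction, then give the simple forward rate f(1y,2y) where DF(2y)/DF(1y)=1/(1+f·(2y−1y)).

1 1 9707/10000
2 2 1163/1250
f(1y,2y) = ((9707/10000)/(1163/1250) − 1)/(1) = 403/9304 ≈ 4.3315%

step 1 [1y] zero: DF = P = 9707/10000 ≈ 0.970700
step 2 [2y] zero: DF = P = 1163/1250 ≈ 0.930400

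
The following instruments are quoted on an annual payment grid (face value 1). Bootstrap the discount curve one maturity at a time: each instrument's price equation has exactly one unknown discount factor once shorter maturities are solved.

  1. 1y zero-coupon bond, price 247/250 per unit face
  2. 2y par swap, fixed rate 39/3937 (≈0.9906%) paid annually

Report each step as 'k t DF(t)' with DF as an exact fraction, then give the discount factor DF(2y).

1 1 247/250
2 2 1961/2000
DF(2y) = 1961/2000 ≈ 0.980500

step 1 [1y] zero: DF = P = 247/250 ≈ 0.988000
step 2 [2y] swap r/1=39/3937: DF=(1 − 39/3937·(0.988000))/(1+39/3937) = 1961/2000 ≈ 0.980500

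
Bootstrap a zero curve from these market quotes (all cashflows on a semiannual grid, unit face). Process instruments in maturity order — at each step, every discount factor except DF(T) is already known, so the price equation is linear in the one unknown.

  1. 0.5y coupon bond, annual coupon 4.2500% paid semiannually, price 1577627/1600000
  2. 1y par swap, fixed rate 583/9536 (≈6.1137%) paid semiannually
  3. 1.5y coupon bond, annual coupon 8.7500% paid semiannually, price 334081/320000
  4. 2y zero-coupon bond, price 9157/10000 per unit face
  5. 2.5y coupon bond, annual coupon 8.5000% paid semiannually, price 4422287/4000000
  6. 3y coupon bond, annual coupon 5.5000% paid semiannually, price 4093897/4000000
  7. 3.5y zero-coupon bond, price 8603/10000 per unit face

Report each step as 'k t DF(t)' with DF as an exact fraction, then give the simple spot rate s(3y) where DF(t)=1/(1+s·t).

step 1 [0.5y] bond c/2=17/800: DF=(1577627/1600000 − 17/800·(0))/(1+17/800) = 1931/2000 ≈ 0.965500
step 2 [1y] swap r/2=583/19072: DF=(1 − 583/19072·(0.965500))/(1+583/19072) = 9417/10000 ≈ 0.941700
step 3 [1.5y] bond c/2=7/160: DF=(334081/320000 − 7/160·(0.965500+0.941700))/(1+7/160) = 9203/10000 ≈ 0.920300
step 4 [2y] zero: DF = P = 9157/10000 ≈ 0.915700
step 5 [2.5y] bond c/2=17/400: DF=(4422287/4000000 − 17/400·(0.965500+0.941700+0.920300+0.915700))/(1+17/400) = 9079/10000 ≈ 0.907900
step 6 [3y] bond c/2=11/400: DF=(4093897/4000000 − 11/400·(0.965500+0.941700+0.920300+0.915700+0.907900))/(1+11/400) = 2179/2500 ≈ 0.871600
step 7 [3.5y] zero: DF = P = 8603/10000 ≈ 0.860300

1 1/2 1931/2000
2 1 9417/10000
3 3/2 9203/10000
4 2 9157/10000
5 5/2 9079/10000
6 3 2179/2500
7 7/2 8603/10000
s(3y) = (1/(2179/2500) − 1)/(3) = 107/2179 ≈ 4.9105%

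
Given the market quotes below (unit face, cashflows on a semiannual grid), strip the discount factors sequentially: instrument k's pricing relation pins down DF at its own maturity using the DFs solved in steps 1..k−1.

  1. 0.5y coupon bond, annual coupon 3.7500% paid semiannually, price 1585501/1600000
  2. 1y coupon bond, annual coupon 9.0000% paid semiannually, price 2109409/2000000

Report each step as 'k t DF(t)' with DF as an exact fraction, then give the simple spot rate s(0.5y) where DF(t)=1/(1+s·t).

1 1/2 9727/10000
2 1 4837/5000
s(0.5y) = (1/(9727/10000) − 1)/(1/2) = 546/9727 ≈ 5.6132%

step 1 [0.5y] bond c/2=3/160: DF=(1585501/1600000 − 3/160·(0))/(1+3/160) = 9727/10000 ≈ 0.972700
step 2 [1y] bond c/2=9/200: DF=(2109409/2000000 − 9/200·(0.972700))/(1+9/200) = 4837/5000 ≈ 0.967400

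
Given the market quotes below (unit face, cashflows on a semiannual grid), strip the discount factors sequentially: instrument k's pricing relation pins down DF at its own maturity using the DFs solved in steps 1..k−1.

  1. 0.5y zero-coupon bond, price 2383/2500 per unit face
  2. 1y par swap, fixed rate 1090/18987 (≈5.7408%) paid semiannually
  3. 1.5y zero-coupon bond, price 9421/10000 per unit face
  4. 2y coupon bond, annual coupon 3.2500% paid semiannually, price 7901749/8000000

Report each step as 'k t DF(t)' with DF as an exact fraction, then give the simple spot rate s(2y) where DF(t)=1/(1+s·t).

step 1 [0.5y] zero: DF = P = 2383/2500 ≈ 0.953200
step 2 [1y] swap r/2=545/18987: DF=(1 − 545/18987·(0.953200))/(1+545/18987) = 1891/2000 ≈ 0.945500
step 3 [1.5y] zero: DF = P = 9421/10000 ≈ 0.942100
step 4 [2y] bond c/2=13/800: DF=(7901749/8000000 − 13/800·(0.953200+0.945500+0.942100))/(1+13/800) = 1853/2000 ≈ 0.926500

1 1/2 2383/2500
2 1 1891/2000
3 3/2 9421/10000
4 2 1853/2000
s(2y) = (1/(1853/2000) − 1)/(2) = 147/3706 ≈ 3.9665%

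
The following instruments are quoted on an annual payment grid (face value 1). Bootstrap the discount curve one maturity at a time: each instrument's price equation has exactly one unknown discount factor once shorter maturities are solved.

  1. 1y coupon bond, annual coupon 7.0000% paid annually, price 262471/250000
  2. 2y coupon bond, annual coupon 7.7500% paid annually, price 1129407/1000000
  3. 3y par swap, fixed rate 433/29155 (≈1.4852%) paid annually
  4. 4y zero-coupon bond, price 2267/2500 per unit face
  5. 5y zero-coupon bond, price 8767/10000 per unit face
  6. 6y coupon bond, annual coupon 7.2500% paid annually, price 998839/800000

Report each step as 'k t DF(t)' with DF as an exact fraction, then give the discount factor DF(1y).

step 1 [1y] bond c/1=7/100: DF=(262471/250000 − 7/100·(0))/(1+7/100) = 2453/2500 ≈ 0.981200
step 2 [2y] bond c/1=31/400: DF=(1129407/1000000 − 31/400·(0.981200))/(1+31/400) = 611/625 ≈ 0.977600
step 3 [3y] swap r/1=433/29155: DF=(1 − 433/29155·(0.981200+0.977600))/(1+433/29155) = 9567/10000 ≈ 0.956700
step 4 [4y] zero: DF = P = 2267/2500 ≈ 0.906800
step 5 [5y] zero: DF = P = 8767/10000 ≈ 0.876700
step 6 [6y] bond c/1=29/400: DF=(998839/800000 − 29/400·(0.981200+0.977600+0.956700+0.906800+0.876700))/(1+29/400) = 1693/2000 ≈ 0.846500

1 1 2453/2500
2 2 611/625
3 3 9567/10000
4 4 2267/2500
5 5 8767/10000
6 6 1693/2000
DF(1y) = 2453/2500 ≈ 0.981200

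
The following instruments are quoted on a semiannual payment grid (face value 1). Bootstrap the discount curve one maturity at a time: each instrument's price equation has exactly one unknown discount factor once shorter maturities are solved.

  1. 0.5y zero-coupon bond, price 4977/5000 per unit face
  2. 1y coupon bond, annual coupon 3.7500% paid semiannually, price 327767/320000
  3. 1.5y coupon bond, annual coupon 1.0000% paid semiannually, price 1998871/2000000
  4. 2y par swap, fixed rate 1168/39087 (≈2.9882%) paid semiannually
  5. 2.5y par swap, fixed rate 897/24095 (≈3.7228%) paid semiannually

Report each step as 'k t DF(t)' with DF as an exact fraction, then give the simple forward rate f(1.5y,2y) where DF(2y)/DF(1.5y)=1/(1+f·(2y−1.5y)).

step 1 [0.5y] zero: DF = P = 4977/5000 ≈ 0.995400
step 2 [1y] bond c/2=3/160: DF=(327767/320000 − 3/160·(0.995400))/(1+3/160) = 9871/10000 ≈ 0.987100
step 3 [1.5y] bond c/2=1/200: DF=(1998871/2000000 − 1/200·(0.995400+0.987100))/(1+1/200) = 4923/5000 ≈ 0.984600
step 4 [2y] swap r/2=584/39087: DF=(1 − 584/39087·(0.995400+0.987100+0.984600))/(1+584/39087) = 1177/1250 ≈ 0.941600
step 5 [2.5y] swap r/2=897/48190: DF=(1 − 897/48190·(0.995400+0.987100+0.984600+0.941600))/(1+897/48190) = 9103/10000 ≈ 0.910300

1 1/2 4977/5000
2 1 9871/10000
3 3/2 4923/5000
4 2 1177/1250
5 5/2 9103/10000
f(1.5y,2y) = ((4923/5000)/(1177/1250) − 1)/(1/2) = 215/2354 ≈ 9.1334%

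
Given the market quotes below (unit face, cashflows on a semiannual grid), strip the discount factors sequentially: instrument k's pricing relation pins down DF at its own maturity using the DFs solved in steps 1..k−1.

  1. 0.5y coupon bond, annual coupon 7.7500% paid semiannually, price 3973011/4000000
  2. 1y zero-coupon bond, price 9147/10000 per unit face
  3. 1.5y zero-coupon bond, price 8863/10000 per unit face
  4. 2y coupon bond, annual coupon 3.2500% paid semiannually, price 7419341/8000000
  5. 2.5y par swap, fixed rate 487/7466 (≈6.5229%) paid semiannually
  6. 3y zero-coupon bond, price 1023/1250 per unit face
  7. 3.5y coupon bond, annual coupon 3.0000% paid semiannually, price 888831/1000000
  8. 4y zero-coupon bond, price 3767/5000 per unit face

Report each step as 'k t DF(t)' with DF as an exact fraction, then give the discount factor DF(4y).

step 1 [0.5y] bond c/2=31/800: DF=(3973011/4000000 − 31/800·(0))/(1+31/800) = 4781/5000 ≈ 0.956200
step 2 [1y] zero: DF = P = 9147/10000 ≈ 0.914700
step 3 [1.5y] zero: DF = P = 8863/10000 ≈ 0.886300
step 4 [2y] bond c/2=13/800: DF=(7419341/8000000 − 13/800·(0.956200+0.914700+0.886300))/(1+13/800) = 1737/2000 ≈ 0.868500
step 5 [2.5y] swap r/2=487/14932: DF=(1 − 487/14932·(0.956200+0.914700+0.886300+0.868500))/(1+487/14932) = 8539/10000 ≈ 0.853900
step 6 [3y] zero: DF = P = 1023/1250 ≈ 0.818400
step 7 [3.5y] bond c/2=3/200: DF=(888831/1000000 − 3/200·(0.956200+0.914700+0.886300+0.868500+0.853900+0.818400))/(1+3/200) = 3987/5000 ≈ 0.797400
step 8 [4y] zero: DF = P = 3767/5000 ≈ 0.753400

1 1/2 4781/5000
2 1 9147/10000
3 3/2 8863/10000
4 2 1737/2000
5 5/2 8539/10000
6 3 1023/1250
7 7/2 3987/5000
8 4 3767/5000
DF(4y) = 3767/5000 ≈ 0.753400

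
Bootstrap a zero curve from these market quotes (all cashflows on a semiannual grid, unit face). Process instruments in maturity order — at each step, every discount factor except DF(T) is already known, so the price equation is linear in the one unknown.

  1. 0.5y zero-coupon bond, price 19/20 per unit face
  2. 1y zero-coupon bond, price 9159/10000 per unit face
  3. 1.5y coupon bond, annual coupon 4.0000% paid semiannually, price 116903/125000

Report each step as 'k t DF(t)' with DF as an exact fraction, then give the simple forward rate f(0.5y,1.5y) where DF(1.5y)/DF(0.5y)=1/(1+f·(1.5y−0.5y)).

step 1 [0.5y] zero: DF = P = 19/20 ≈ 0.950000
step 2 [1y] zero: DF = P = 9159/10000 ≈ 0.915900
step 3 [1.5y] bond c/2=1/50: DF=(116903/125000 − 1/50·(0.950000+0.915900))/(1+1/50) = 8803/10000 ≈ 0.880300

1 1/2 19/20
2 1 9159/10000
3 3/2 8803/10000
f(0.5y,1.5y) = ((19/20)/(8803/10000) − 1)/(1) = 697/8803 ≈ 7.9178%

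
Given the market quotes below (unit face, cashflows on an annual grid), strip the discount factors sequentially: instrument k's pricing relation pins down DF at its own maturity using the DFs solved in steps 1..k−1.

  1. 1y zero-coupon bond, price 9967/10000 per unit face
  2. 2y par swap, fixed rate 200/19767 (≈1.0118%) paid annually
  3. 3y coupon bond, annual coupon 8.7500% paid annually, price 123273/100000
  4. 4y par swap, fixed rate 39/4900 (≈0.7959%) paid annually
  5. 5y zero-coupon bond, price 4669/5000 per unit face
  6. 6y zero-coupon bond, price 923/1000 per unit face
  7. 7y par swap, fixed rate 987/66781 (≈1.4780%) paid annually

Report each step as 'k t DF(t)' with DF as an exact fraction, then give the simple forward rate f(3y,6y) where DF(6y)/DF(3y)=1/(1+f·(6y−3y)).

step 1 [1y] zero: DF = P = 9967/10000 ≈ 0.996700
step 2 [2y] swap r/1=200/19767: DF=(1 − 200/19767·(0.996700))/(1+200/19767) = 49/50 ≈ 0.980000
step 3 [3y] bond c/1=7/80: DF=(123273/100000 − 7/80·(0.996700+0.980000))/(1+7/80) = 1949/2000 ≈ 0.974500
step 4 [4y] swap r/1=39/4900: DF=(1 − 39/4900·(0.996700+0.980000+0.974500))/(1+39/4900) = 1211/1250 ≈ 0.968800
step 5 [5y] zero: DF = P = 4669/5000 ≈ 0.933800
step 6 [6y] zero: DF = P = 923/1000 ≈ 0.923000
step 7 [7y] swap r/1=987/66781: DF=(1 − 987/66781·(0.996700+0.980000+0.974500+0.968800+0.933800+0.923000))/(1+987/66781) = 9013/10000 ≈ 0.901300

1 1 9967/10000
2 2 49/50
3 3 1949/2000
4 4 1211/1250
5 5 4669/5000
6 6 923/1000
7 7 9013/10000
f(3y,6y) = ((1949/2000)/(923/1000) − 1)/(3) = 103/5538 ≈ 1.8599%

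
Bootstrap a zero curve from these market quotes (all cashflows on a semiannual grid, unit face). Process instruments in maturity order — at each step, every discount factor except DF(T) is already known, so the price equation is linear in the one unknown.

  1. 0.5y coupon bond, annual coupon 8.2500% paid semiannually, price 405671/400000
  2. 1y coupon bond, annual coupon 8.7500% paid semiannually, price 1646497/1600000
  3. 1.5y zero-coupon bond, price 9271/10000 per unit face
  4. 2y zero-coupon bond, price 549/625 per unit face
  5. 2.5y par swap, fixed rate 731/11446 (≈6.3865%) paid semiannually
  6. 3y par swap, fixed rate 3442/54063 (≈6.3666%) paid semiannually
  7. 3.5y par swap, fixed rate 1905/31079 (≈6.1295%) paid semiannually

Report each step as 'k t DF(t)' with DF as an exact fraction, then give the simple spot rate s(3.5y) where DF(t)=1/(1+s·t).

step 1 [0.5y] bond c/2=33/800: DF=(405671/400000 − 33/800·(0))/(1+33/800) = 487/500 ≈ 0.974000
step 2 [1y] bond c/2=7/160: DF=(1646497/1600000 − 7/160·(0.974000))/(1+7/160) = 9451/10000 ≈ 0.945100
step 3 [1.5y] zero: DF = P = 9271/10000 ≈ 0.927100
step 4 [2y] zero: DF = P = 549/625 ≈ 0.878400
step 5 [2.5y] swap r/2=731/22892: DF=(1 − 731/22892·(0.974000+0.945100+0.927100+0.878400))/(1+731/22892) = 4269/5000 ≈ 0.853800
step 6 [3y] swap r/2=1721/54063: DF=(1 − 1721/54063·(0.974000+0.945100+0.927100+0.878400+0.853800))/(1+1721/54063) = 8279/10000 ≈ 0.827900
step 7 [3.5y] swap r/2=1905/62158: DF=(1 − 1905/62158·(0.974000+0.945100+0.927100+0.878400+0.853800+0.827900))/(1+1905/62158) = 1619/2000 ≈ 0.809500

1 1/2 487/500
2 1 9451/10000
3 3/2 9271/10000
4 2 549/625
5 5/2 4269/5000
6 3 8279/10000
7 7/2 1619/2000
s(3.5y) = (1/(1619/2000) − 1)/(7/2) = 762/11333 ≈ 6.7237%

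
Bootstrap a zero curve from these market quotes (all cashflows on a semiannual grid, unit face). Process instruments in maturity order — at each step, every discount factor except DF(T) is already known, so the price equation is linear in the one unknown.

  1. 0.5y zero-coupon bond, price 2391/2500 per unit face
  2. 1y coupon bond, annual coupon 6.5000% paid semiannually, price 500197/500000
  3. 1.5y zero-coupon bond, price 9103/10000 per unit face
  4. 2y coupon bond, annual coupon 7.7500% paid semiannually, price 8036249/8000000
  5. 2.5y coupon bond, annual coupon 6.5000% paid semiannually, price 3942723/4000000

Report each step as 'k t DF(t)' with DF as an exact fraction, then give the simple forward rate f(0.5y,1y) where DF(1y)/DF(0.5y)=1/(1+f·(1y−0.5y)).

1 1/2 2391/2500
2 1 2347/2500
3 3/2 9103/10000
4 2 539/625
5 5/2 1049/1250
f(0.5y,1y) = ((2391/2500)/(2347/2500) − 1)/(1/2) = 88/2347 ≈ 3.7495%

step 1 [0.5y] zero: DF = P = 2391/2500 ≈ 0.956400
step 2 [1y] bond c/2=13/400: DF=(500197/500000 − 13/400·(0.956400))/(1+13/400) = 2347/2500 ≈ 0.938800
step 3 [1.5y] zero: DF = P = 9103/10000 ≈ 0.910300
step 4 [2y] bond c/2=31/800: DF=(8036249/8000000 − 31/800·(0.956400+0.938800+0.910300))/(1+31/800) = 539/625 ≈ 0.862400
step 5 [2.5y] bond c/2=13/400: DF=(3942723/4000000 − 13/400·(0.956400+0.938800+0.910300+0.862400))/(1+13/400) = 1049/1250 ≈ 0.839200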